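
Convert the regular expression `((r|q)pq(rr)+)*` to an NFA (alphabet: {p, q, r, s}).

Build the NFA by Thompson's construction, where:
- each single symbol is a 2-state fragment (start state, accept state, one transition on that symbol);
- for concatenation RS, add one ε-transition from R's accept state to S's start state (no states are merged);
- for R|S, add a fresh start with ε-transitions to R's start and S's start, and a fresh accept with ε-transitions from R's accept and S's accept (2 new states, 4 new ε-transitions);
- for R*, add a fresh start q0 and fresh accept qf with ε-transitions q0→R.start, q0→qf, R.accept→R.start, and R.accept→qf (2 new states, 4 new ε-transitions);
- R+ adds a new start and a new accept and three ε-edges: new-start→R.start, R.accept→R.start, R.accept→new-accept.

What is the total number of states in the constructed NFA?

Per subexpression:
Each of the 6 symbol leaves contributes a 2-state fragment.
  r|q : 6 states
  rr : 4 states
  (rr)+ : 6 states
  (r|q)pq(rr)+ : 16 states
  ((r|q)pq(rr)+)* : 18 states

18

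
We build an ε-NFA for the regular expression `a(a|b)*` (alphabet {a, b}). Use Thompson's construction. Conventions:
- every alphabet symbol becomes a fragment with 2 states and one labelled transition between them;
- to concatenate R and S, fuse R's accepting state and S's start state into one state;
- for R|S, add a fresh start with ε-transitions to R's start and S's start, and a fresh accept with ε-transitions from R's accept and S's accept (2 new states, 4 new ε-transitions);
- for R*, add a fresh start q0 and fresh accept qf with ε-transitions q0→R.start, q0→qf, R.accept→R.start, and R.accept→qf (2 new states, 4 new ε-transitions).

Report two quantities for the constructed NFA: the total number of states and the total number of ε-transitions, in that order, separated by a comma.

9, 8

Per subexpression:
Each of the 3 symbol leaves contributes 2 states and 0 ε-transitions.
  a|b : 6 states, 4 ε-transitions
  (a|b)* : 8 states, 8 ε-transitions
  a(a|b)* : 9 states, 8 ε-transitions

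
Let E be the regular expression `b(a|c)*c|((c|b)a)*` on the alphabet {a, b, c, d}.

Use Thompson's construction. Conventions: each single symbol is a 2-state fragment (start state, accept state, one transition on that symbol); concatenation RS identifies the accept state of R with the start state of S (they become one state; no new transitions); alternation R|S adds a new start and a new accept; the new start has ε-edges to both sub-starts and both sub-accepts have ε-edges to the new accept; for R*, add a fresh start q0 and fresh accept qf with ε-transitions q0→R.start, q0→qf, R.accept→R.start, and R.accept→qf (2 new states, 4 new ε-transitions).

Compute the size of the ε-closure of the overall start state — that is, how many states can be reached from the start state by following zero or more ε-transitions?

8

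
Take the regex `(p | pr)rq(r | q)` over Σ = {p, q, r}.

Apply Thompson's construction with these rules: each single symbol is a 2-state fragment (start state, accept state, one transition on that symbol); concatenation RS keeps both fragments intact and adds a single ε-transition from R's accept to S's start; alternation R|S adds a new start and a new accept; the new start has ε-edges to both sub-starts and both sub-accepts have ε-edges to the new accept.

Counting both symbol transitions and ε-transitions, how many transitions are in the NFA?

Bottom-up over the parse tree:
Each of the 7 symbol leaves contributes 1 transition (1 symbol, 0 ε).
  pr — 3 transitions (2 symbol, 1 ε)
  p | pr — 8 transitions (3 symbol, 5 ε)
  r | q — 6 transitions (2 symbol, 4 ε)
  (p | pr)rq(r | q) — 19 transitions (7 symbol, 12 ε)

19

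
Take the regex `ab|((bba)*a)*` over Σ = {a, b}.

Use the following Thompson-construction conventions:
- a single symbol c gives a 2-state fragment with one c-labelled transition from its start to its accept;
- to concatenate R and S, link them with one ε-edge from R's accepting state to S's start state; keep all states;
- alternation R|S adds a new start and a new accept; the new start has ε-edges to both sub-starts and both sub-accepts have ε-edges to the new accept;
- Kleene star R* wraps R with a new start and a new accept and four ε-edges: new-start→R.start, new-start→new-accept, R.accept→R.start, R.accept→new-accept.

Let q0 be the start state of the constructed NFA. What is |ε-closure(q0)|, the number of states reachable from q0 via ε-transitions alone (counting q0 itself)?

Let C(F) = |ε-closure(F.start)| within fragment F, and note whether F accepts ε. Symbol fragments have C = 1 and do not accept ε. Then:
  ab : |closure| equals the left operand's closure size = 1 (its accept is not ε-reachable, so the closure stops there)
  bba : |closure| equals the left operand's closure size = 1 (its accept is not ε-reachable, so the closure stops there)
  (bba)* : the star's fresh start ε-reaches both the body's start and the fresh accept: |closure| = 2 + 1 = 3
  (bba)*a : |closure| = 3 + 1 = 4 (closure spills across the concat boundary because the left factor accepts ε)
  ((bba)*a)* : new start has ε-edges to the inner start and to the new accept, so |closure| = 2 + 4 = 6
  ab|((bba)*a)* : |closure| = 1 (new start) + (1 + 6) + 1 (new accept, since some branch ε-reaches its own accept) = 9

9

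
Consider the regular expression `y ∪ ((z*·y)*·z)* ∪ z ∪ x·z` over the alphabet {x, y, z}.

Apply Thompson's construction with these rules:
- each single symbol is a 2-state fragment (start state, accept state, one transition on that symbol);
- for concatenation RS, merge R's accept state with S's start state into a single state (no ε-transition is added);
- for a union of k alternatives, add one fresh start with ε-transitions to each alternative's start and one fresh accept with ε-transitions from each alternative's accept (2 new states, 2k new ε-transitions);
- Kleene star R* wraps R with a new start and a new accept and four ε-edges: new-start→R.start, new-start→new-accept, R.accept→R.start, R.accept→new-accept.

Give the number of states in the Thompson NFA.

19

Building bottom-up:
Each of the 7 symbol leaves contributes a 2-state fragment.
  z* → 4 states
  z*·y → 5 states
  (z*·y)* → 7 states
  (z*·y)*·z → 8 states
  ((z*·y)*·z)* → 10 states
  x·z → 3 states
  y ∪ ((z*·y)*·z)* ∪ z ∪ x·z → 19 states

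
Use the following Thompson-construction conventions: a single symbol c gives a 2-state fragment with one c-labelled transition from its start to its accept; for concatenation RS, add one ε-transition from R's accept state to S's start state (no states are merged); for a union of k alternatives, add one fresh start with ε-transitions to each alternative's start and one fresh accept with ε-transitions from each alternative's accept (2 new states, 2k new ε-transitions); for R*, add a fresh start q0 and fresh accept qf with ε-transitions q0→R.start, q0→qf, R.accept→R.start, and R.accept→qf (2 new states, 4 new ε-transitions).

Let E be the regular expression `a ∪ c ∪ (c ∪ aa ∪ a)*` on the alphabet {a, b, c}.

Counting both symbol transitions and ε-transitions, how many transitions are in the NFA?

23

Per subexpression:
Each of the 6 symbol leaves contributes 1 transition (1 symbol, 0 ε).
  aa — 3 transitions (2 symbol, 1 ε)
  c ∪ aa ∪ a — 11 transitions (4 symbol, 7 ε)
  (c ∪ aa ∪ a)* — 15 transitions (4 symbol, 11 ε)
  a ∪ c ∪ (c ∪ aa ∪ a)* — 23 transitions (6 symbol, 17 ε)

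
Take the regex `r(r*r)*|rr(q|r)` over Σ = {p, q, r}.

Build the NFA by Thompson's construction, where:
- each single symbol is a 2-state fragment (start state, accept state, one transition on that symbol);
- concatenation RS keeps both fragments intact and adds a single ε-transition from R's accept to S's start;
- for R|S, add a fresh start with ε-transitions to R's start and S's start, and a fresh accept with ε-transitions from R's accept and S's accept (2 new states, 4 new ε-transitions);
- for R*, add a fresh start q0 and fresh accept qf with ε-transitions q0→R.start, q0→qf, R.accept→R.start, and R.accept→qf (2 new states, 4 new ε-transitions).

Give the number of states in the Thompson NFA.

22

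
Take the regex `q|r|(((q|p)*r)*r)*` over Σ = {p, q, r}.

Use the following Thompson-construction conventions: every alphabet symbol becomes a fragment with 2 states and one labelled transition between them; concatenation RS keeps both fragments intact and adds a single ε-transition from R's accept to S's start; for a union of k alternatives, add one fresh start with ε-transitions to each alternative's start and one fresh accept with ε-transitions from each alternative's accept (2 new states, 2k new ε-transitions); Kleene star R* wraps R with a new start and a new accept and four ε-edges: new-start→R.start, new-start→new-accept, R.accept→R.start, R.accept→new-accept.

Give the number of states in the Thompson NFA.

22

Building bottom-up:
Each of the 6 symbol leaves contributes a 2-state fragment.
  q|p — 6 states
  (q|p)* — 8 states
  (q|p)*r — 10 states
  ((q|p)*r)* — 12 states
  ((q|p)*r)*r — 14 states
  (((q|p)*r)*r)* — 16 states
  q|r|(((q|p)*r)*r)* — 22 states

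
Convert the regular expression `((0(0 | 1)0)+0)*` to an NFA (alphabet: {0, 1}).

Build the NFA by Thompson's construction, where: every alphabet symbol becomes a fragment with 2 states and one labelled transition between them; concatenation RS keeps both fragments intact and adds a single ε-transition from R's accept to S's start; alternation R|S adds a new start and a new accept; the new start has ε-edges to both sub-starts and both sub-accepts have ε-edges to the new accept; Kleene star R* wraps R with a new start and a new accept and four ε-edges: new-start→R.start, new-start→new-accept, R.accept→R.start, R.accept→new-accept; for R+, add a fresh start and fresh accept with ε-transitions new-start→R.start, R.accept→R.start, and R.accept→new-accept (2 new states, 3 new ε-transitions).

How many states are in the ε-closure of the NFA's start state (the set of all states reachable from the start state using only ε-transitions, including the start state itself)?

4

Work bottom-up. For each fragment F, track |ε-closure(F.start)| and whether F's accept lies in that closure (i.e. whether F accepts ε). A single-symbol fragment has closure size 1 and does not accept ε.
  0 | 1 → new start ε-reaches every alternative's start; none of them accept ε, so the new accept is not reached: |closure| = 1 + 1 + 1 = 3
  0(0 | 1)0 → |closure| equals the left operand's closure size = 1 (its accept is not ε-reachable, so the closure stops there)
  (0(0 | 1)0)+ → new start ε-reaches only the body's start; the new accept needs a symbol first: |closure| = 1 + 1 = 2
  (0(0 | 1)0)+0 → |closure| equals the left operand's closure size = 2 (its accept is not ε-reachable, so the closure stops there)
  ((0(0 | 1)0)+0)* → the star's fresh start ε-reaches both the body's start and the fresh accept: |closure| = 2 + 2 = 4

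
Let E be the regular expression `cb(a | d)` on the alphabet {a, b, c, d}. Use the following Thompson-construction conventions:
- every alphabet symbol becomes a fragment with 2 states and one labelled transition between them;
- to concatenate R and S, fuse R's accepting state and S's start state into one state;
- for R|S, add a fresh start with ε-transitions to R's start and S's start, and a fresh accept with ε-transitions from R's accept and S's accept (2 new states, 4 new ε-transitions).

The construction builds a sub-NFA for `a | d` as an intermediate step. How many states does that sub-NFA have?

6

Fragment for `a | d`:
Each of the 2 symbol leaves contributes a 2-state fragment.
  a | d : 6 states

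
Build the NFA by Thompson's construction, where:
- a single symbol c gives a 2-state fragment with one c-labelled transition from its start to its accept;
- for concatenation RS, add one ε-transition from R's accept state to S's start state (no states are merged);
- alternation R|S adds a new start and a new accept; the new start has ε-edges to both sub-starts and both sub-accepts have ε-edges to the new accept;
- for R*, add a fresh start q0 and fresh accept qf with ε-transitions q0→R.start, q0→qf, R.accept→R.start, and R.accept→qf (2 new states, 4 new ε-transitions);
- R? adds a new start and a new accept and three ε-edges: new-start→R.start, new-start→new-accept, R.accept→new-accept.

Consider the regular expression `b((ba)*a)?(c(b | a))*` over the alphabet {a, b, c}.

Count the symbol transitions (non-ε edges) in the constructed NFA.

7

Bottom-up over the parse tree:
Each of the 7 symbol leaves contributes exactly 1 symbol transition.
  ba = 2 symbol transitions
  (ba)* = 2 symbol transitions
  (ba)*a = 3 symbol transitions
  ((ba)*a)? = 3 symbol transitions
  b | a = 2 symbol transitions
  c(b | a) = 3 symbol transitions
  (c(b | a))* = 3 symbol transitions
  b((ba)*a)?(c(b | a))* = 7 symbol transitions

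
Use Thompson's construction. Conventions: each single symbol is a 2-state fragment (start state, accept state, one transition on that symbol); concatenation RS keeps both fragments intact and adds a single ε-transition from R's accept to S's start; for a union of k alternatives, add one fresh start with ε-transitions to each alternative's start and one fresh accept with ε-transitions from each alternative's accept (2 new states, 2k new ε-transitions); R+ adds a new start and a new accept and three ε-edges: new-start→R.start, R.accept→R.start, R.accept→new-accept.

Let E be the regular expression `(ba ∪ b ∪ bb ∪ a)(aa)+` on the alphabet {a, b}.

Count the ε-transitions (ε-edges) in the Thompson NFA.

15

By structural recursion:
Each of the 8 symbol leaves contributes 0 ε-transitions.
  ba = 1 ε-transition
  bb = 1 ε-transition
  ba ∪ b ∪ bb ∪ a = 10 ε-transitions
  aa = 1 ε-transition
  (aa)+ = 4 ε-transitions
  (ba ∪ b ∪ bb ∪ a)(aa)+ = 15 ε-transitions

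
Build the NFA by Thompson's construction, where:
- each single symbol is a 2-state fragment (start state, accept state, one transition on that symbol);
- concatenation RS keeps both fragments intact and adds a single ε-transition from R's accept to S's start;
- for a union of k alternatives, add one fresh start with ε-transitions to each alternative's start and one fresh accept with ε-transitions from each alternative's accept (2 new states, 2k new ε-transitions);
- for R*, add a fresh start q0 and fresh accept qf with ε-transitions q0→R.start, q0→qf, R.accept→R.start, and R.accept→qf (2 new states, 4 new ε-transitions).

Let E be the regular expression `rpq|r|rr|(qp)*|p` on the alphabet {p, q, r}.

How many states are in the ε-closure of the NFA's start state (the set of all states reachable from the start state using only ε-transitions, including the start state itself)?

9

Compute the ε-closure size of each fragment's start state recursively; a symbol fragment's start has no outgoing ε-edge, so its closure is just itself (size 1).
  rpq : C equals the left operand's closure size = 1 (its accept is not ε-reachable, so the closure stops there)
  rr : C equals the left operand's closure size = 1 (its accept is not ε-reachable, so the closure stops there)
  qp : C equals the left operand's closure size = 1 (its accept is not ε-reachable, so the closure stops there)
  (qp)* : new start has ε-edges to the inner start and to the new accept, so C = 2 + 1 = 3
  rpq|r|rr|(qp)*|p : new start ε-reaches every alternative's start; at least one alternative accepts ε, so the union's new accept is reached too: C = 1 + 1 + 1 + 1 + 3 + 1 + 1 = 9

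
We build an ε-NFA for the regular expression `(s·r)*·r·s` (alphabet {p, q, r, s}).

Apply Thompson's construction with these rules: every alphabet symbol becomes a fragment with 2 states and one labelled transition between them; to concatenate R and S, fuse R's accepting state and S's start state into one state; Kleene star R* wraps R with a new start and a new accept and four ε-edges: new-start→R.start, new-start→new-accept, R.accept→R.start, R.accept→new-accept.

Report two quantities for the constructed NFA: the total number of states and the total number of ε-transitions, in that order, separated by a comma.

7, 4

Per subexpression:
Each of the 4 symbol leaves contributes 2 states and 0 ε-transitions.
  s·r — 3 states, 0 ε-transitions
  (s·r)* — 5 states, 4 ε-transitions
  (s·r)*·r·s — 7 states, 4 ε-transitions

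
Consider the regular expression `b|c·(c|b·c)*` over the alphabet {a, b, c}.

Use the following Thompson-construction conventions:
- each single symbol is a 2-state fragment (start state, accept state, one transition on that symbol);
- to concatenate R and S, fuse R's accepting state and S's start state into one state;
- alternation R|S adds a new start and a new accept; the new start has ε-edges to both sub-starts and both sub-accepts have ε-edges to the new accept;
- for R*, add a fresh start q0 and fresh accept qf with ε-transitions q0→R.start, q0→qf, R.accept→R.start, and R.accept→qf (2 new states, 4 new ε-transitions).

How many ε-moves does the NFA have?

12

Per subexpression:
Each of the 5 symbol leaves contributes 0 ε-transitions.
  b·c = 0 ε-transitions
  c|b·c = 4 ε-transitions
  (c|b·c)* = 8 ε-transitions
  c·(c|b·c)* = 8 ε-transitions
  b|c·(c|b·c)* = 12 ε-transitions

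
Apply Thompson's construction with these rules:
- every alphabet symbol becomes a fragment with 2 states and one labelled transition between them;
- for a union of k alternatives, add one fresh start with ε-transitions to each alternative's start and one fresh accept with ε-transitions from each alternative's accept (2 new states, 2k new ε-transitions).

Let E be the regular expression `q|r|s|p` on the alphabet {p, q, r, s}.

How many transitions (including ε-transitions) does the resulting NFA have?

Bottom-up over the parse tree:
Each of the 4 symbol leaves contributes 1 transition (1 symbol, 0 ε).
  q|r|s|p = 12 transitions (4 symbol, 8 ε)

12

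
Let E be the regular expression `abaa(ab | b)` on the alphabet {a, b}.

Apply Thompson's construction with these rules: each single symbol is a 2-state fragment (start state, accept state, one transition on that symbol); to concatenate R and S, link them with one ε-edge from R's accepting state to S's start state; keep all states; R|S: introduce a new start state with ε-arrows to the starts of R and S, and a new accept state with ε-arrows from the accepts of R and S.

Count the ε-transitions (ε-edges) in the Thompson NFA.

Recursing over subexpressions:
Each of the 7 symbol leaves contributes 0 ε-transitions.
  ab : 1 ε-transition
  ab | b : 5 ε-transitions
  abaa(ab | b) : 9 ε-transitions

9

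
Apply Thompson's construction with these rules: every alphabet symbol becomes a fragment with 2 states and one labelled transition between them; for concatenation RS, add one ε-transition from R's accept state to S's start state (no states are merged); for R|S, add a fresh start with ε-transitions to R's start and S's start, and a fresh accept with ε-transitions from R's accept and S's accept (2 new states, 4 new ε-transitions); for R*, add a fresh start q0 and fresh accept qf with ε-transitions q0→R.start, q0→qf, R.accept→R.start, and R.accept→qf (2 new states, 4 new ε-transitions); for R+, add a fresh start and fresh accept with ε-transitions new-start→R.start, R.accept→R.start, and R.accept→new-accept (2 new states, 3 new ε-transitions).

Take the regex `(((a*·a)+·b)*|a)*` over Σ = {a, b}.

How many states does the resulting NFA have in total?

Recursing over subexpressions:
Each of the 4 symbol leaves contributes a 2-state fragment.
  a* — 4 states
  a*·a — 6 states
  (a*·a)+ — 8 states
  (a*·a)+·b — 10 states
  ((a*·a)+·b)* — 12 states
  ((a*·a)+·b)*|a — 16 states
  (((a*·a)+·b)*|a)* — 18 states

18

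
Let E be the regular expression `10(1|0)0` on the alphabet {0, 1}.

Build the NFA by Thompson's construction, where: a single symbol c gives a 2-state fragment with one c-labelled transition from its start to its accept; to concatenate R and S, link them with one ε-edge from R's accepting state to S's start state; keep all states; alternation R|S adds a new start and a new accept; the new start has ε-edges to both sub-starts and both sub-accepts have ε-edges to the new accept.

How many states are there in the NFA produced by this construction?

12

Building bottom-up:
Each of the 5 symbol leaves contributes a 2-state fragment.
  1|0 : 6 states
  10(1|0)0 : 12 states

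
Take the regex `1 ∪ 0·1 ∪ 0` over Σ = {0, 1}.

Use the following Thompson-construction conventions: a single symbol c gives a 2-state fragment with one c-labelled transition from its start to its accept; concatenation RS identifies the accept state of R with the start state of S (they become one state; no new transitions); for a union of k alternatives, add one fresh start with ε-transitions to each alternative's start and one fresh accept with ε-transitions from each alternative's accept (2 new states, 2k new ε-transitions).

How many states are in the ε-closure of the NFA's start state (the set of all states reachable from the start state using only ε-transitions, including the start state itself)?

Compute the ε-closure size of each fragment's start state recursively; a symbol fragment's start has no outgoing ε-edge, so its closure is just itself (size 1).
  0·1 : C equals the left operand's closure size = 1 (its accept is not ε-reachable, so the closure stops there)
  1 ∪ 0·1 ∪ 0 : new start ε-reaches every alternative's start; none of them accept ε, so the new accept is not reached: C = 1 + 1 + 1 + 1 = 4

4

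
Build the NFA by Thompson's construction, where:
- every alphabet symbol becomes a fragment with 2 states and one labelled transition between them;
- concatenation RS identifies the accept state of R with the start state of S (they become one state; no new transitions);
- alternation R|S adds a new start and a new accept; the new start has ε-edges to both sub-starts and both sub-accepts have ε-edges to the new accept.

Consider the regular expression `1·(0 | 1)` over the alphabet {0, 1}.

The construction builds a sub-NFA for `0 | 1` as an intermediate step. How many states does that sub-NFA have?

Fragment for `0 | 1`:
Each of the 2 symbol leaves contributes a 2-state fragment.
  0 | 1 → 6 states

6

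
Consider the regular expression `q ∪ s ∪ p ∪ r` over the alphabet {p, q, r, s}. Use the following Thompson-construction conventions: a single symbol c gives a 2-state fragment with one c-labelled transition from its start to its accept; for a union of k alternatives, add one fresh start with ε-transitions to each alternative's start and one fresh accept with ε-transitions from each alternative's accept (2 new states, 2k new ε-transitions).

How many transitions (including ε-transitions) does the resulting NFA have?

12

Bottom-up over the parse tree:
Each of the 4 symbol leaves contributes 1 transition (1 symbol, 0 ε).
  q ∪ s ∪ p ∪ r : 12 transitions (4 symbol, 8 ε)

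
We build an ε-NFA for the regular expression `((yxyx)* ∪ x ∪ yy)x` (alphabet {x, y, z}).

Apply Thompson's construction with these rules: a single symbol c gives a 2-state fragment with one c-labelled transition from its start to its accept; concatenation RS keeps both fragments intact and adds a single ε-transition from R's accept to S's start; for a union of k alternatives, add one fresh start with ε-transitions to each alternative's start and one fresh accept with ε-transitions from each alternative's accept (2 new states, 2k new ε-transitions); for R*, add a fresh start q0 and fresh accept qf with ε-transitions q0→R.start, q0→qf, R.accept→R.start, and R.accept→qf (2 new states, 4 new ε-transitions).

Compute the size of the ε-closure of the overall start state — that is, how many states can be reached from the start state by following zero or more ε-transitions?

8

Compute the ε-closure size of each fragment's start state recursively; a symbol fragment's start has no outgoing ε-edge, so its closure is just itself (size 1).
  yxyx — |ε-closure| equals the left operand's closure size = 1 (its accept is not ε-reachable, so the closure stops there)
  (yxyx)* — |ε-closure| = 1 (new start) + 1 (body) + 1 (new accept) = 3
  yy — same as the first factor's closure: |ε-closure| = 1
  (yxyx)* ∪ x ∪ yy — new start ε-reaches every alternative's start; at least one alternative accepts ε, so the union's new accept is reached too: |ε-closure| = 1 + 3 + 1 + 1 + 1 = 7
  ((yxyx)* ∪ x ∪ yy)x — |ε-closure| = 7 + 1 = 8 (closure spills across the concat boundary because the left factor accepts ε)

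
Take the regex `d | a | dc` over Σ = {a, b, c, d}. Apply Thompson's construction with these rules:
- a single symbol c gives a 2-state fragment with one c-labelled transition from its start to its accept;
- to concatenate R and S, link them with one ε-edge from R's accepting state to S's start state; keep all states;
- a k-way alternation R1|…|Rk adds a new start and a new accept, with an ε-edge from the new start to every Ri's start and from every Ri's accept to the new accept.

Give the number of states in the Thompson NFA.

Bottom-up over the parse tree:
Each of the 4 symbol leaves contributes a 2-state fragment.
  dc → 4 states
  d | a | dc → 10 states

10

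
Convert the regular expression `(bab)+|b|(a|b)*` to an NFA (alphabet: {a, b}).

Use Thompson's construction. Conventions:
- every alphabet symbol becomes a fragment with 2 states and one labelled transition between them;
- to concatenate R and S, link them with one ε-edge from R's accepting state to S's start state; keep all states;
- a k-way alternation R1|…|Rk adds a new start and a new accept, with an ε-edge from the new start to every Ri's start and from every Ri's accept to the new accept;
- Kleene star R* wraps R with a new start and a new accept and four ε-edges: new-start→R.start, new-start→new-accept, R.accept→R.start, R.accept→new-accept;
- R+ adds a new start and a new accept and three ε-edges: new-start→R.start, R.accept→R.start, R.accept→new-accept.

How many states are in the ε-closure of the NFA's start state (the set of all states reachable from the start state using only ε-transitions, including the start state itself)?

10

Let C(F) = |ε-closure(F.start)| within fragment F, and note whether F accepts ε. Symbol fragments have C = 1 and do not accept ε. Then:
  bab → C equals the left operand's closure size = 1 (its accept is not ε-reachable, so the closure stops there)
  (bab)+ → C = 1 + 1 = 2 (the body doesn't accept ε, so the new accept is not reached)
  a|b → C = 1 + 1 + 1 = 3 (the new accept is not ε-reachable since no branch accepts ε)
  (a|b)* → C = 1 (new start) + 3 (body) + 1 (new accept) = 5
  (bab)+|b|(a|b)* → new start ε-reaches every alternative's start; at least one alternative accepts ε, so the union's new accept is reached too: C = 1 + 2 + 1 + 5 + 1 = 10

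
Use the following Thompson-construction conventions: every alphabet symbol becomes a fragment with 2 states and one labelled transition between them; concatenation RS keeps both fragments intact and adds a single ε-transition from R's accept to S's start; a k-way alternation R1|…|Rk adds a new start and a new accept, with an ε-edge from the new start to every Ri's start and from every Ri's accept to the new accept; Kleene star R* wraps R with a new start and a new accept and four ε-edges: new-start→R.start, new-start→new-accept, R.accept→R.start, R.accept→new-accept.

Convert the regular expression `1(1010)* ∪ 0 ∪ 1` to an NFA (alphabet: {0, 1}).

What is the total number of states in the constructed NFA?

18

Bottom-up over the parse tree:
Each of the 7 symbol leaves contributes a 2-state fragment.
  1010 — 8 states
  (1010)* — 10 states
  1(1010)* — 12 states
  1(1010)* ∪ 0 ∪ 1 — 18 states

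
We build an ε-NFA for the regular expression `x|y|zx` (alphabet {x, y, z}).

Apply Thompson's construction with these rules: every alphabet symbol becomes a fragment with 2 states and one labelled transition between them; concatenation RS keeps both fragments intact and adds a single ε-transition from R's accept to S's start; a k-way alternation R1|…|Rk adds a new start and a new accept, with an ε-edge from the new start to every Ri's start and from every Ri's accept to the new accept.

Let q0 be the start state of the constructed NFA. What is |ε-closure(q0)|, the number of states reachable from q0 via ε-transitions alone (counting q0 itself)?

Compute the ε-closure size of each fragment's start state recursively; a symbol fragment's start has no outgoing ε-edge, so its closure is just itself (size 1).
  zx — same as the first factor's closure: C = 1
  x|y|zx — C = 1 + 1 + 1 + 1 = 4 (the new accept is not ε-reachable since no branch accepts ε)

4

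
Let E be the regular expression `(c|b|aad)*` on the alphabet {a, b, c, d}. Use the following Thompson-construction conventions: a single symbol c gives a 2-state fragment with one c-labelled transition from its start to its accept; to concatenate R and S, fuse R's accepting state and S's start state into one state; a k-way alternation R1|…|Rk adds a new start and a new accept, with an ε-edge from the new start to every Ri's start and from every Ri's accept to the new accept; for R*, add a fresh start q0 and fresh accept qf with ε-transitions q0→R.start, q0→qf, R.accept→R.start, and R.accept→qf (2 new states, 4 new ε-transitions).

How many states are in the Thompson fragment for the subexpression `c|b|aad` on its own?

Fragment for `c|b|aad`:
Each of the 5 symbol leaves contributes a 2-state fragment.
  aad : 4 states
  c|b|aad : 10 states

10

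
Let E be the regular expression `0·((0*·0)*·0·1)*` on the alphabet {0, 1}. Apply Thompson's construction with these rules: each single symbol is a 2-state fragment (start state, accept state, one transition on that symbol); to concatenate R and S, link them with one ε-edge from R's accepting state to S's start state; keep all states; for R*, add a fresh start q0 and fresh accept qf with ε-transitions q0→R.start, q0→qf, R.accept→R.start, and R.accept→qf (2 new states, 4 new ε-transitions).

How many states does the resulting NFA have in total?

16

Bottom-up over the parse tree:
Each of the 5 symbol leaves contributes a 2-state fragment.
  0* → 4 states
  0*·0 → 6 states
  (0*·0)* → 8 states
  (0*·0)*·0·1 → 12 states
  ((0*·0)*·0·1)* → 14 states
  0·((0*·0)*·0·1)* → 16 states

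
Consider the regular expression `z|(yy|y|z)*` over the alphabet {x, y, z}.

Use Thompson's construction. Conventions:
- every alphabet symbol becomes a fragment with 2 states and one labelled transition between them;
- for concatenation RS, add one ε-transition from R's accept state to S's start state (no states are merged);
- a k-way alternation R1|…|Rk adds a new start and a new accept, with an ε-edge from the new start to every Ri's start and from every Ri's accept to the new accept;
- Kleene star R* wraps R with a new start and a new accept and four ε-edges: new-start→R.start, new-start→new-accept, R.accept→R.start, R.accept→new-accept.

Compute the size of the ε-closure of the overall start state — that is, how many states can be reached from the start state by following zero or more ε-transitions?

9

Let C(F) = |ε-closure(F.start)| within fragment F, and note whether F accepts ε. Symbol fragments have C = 1 and do not accept ε. Then:
  yy : same as the first factor's closure: |closure| = 1
  yy|y|z : |closure| = 1 + 1 + 1 + 1 = 4 (the new accept is not ε-reachable since no branch accepts ε)
  (yy|y|z)* : new start has ε-edges to the inner start and to the new accept, so |closure| = 2 + 4 = 6
  z|(yy|y|z)* : |closure| = 1 (new start) + (1 + 6) + 1 (new accept, since some branch ε-reaches its own accept) = 9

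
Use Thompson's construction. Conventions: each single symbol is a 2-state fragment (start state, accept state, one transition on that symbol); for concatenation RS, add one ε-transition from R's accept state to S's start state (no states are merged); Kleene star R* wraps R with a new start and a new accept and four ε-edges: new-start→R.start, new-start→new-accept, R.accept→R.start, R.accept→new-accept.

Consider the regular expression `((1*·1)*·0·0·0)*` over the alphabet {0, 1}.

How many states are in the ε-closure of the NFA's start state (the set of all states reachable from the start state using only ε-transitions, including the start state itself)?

9

Compute the ε-closure size of each fragment's start state recursively; a symbol fragment's start has no outgoing ε-edge, so its closure is just itself (size 1).
  1* — C = 1 (new start) + 1 (body) + 1 (new accept) = 3
  1*·1 — C = 3 + 1 = 4 (closure spills across the concat boundary because the left factor accepts ε)
  (1*·1)* — C = 1 (new start) + 4 (body) + 1 (new accept) = 6
  (1*·1)*·0·0·0 — the left operand accepts ε, so the closure extends into the next operand (via the concat ε-link); C = 6 + 1 = 7
  ((1*·1)*·0·0·0)* — the star's fresh start ε-reaches both the body's start and the fresh accept: C = 2 + 7 = 9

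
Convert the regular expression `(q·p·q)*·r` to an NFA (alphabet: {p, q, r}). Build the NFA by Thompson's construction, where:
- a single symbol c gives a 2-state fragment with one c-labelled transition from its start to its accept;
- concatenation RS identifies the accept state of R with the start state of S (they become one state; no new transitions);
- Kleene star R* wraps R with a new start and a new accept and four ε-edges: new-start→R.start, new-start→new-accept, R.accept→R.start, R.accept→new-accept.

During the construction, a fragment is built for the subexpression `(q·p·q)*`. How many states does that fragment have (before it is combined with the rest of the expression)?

6

Fragment for `(q·p·q)*`:
Each of the 3 symbol leaves contributes a 2-state fragment.
  q·p·q : 4 states
  (q·p·q)* : 6 states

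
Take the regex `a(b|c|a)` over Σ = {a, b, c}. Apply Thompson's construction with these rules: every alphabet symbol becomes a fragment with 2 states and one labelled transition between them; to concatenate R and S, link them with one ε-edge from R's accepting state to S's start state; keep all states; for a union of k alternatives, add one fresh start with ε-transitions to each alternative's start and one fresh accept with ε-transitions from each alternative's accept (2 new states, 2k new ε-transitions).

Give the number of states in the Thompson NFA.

10

Recursing over subexpressions:
Each of the 4 symbol leaves contributes a 2-state fragment.
  b|c|a : 8 states
  a(b|c|a) : 10 states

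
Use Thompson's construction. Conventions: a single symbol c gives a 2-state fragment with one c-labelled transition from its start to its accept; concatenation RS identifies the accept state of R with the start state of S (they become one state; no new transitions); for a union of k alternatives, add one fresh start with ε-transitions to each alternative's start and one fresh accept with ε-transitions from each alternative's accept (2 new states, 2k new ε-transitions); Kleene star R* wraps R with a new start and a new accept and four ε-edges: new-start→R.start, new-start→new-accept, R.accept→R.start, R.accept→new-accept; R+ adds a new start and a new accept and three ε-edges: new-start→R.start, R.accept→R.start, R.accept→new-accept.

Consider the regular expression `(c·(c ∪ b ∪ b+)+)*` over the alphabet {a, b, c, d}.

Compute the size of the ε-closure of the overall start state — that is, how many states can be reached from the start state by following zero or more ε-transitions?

Let C(F) = |ε-closure(F.start)| within fragment F, and note whether F accepts ε. Symbol fragments have C = 1 and do not accept ε. Then:
  b+ : new start ε-reaches only the body's start; the new accept needs a symbol first: C = 1 + 1 = 2
  c ∪ b ∪ b+ : new start ε-reaches every alternative's start; none of them accept ε, so the new accept is not reached: C = 1 + 1 + 1 + 2 = 5
  (c ∪ b ∪ b+)+ : new start ε-reaches only the body's start; the new accept needs a symbol first: C = 1 + 5 = 6
  c·(c ∪ b ∪ b+)+ : C equals the left operand's closure size = 1 (its accept is not ε-reachable, so the closure stops there)
  (c·(c ∪ b ∪ b+)+)* : C = 1 (new start) + 1 (body) + 1 (new accept) = 3

3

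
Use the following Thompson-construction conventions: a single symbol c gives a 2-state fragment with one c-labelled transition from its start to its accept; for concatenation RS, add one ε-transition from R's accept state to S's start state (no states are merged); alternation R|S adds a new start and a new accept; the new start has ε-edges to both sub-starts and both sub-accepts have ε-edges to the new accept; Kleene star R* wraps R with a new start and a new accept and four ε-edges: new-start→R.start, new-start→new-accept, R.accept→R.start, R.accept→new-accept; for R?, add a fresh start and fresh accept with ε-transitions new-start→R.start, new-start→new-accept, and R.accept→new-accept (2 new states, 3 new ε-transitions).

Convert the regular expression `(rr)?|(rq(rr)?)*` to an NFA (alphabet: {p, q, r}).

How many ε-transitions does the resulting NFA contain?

Per subexpression:
Each of the 6 symbol leaves contributes 0 ε-transitions.
  rr = 1 ε-transition
  (rr)? = 4 ε-transitions
  rr = 1 ε-transition
  (rr)? = 4 ε-transitions
  rq(rr)? = 6 ε-transitions
  (rq(rr)?)* = 10 ε-transitions
  (rr)?|(rq(rr)?)* = 18 ε-transitions

18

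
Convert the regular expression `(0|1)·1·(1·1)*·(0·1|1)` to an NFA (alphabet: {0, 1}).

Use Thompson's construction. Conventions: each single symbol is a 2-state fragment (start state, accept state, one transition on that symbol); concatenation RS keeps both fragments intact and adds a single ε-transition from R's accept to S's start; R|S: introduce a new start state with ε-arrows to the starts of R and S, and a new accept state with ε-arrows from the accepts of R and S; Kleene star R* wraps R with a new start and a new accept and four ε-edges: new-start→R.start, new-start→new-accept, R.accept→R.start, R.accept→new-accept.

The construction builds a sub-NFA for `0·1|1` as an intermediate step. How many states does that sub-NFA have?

Fragment for `0·1|1`:
Each of the 3 symbol leaves contributes a 2-state fragment.
  0·1 = 4 states
  0·1|1 = 8 states

8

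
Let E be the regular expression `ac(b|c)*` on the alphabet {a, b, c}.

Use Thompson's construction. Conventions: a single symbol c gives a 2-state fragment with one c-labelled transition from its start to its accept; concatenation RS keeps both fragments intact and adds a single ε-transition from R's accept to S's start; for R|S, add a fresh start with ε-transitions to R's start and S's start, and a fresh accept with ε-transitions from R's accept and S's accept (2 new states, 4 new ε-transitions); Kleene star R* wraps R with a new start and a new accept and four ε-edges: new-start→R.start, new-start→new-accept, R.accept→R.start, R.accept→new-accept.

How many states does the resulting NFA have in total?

12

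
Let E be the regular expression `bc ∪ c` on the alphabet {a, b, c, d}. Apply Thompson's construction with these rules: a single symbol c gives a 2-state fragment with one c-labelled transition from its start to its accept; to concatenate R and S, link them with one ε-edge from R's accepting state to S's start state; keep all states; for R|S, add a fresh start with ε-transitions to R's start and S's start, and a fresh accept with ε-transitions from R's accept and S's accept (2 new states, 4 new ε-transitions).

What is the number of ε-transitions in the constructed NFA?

5

Recursing over subexpressions:
Each of the 3 symbol leaves contributes 0 ε-transitions.
  bc → 1 ε-transition
  bc ∪ c → 5 ε-transitions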